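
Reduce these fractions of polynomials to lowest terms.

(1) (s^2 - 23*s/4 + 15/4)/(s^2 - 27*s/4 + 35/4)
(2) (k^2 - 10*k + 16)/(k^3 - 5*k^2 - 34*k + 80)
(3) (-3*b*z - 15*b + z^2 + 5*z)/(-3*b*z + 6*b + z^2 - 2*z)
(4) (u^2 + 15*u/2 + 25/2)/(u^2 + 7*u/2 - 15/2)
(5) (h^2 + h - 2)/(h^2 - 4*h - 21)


(1) = (4*s - 3)/(4*s - 7)
(2) = 1/(k + 5)
(3) = (z + 5)/(z - 2)
(4) = (2*u + 5)/(2*u - 3)
(5) = (h^2 + h - 2)/(h^2 - 4*h - 21)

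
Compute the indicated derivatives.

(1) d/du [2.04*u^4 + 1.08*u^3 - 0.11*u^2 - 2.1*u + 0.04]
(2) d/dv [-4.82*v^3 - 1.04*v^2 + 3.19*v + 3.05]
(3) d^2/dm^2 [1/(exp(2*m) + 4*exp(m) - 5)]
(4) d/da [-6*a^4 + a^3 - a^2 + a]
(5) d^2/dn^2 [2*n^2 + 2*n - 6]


(1) = 8.16*u^3 + 3.24*u^2 - 0.22*u - 2.1
(2) = -14.46*v^2 - 2.08*v + 3.19
(3) = 4*(-(exp(m) + 1)*(exp(2*m) + 4*exp(m) - 5) + 2*(exp(m) + 2)^2*exp(m))*exp(m)/(exp(2*m) + 4*exp(m) - 5)^3
(4) = -24*a^3 + 3*a^2 - 2*a + 1
(5) = 4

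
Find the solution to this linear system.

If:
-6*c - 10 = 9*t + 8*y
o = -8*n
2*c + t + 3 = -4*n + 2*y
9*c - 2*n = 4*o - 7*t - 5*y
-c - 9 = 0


Then:
c = -9
n = 1105/736
o = -1105/92
t = 283/46
y = -523/368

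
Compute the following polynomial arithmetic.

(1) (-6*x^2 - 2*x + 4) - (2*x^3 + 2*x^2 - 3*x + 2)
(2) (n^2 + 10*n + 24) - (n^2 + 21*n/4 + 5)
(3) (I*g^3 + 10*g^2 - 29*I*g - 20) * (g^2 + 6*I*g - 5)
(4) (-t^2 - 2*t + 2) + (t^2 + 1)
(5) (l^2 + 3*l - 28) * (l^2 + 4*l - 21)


(1) = -2*x^3 - 8*x^2 + x + 2
(2) = 19*n/4 + 19
(3) = I*g^5 + 4*g^4 + 26*I*g^3 + 104*g^2 + 25*I*g + 100
(4) = 3 - 2*t
(5) = l^4 + 7*l^3 - 37*l^2 - 175*l + 588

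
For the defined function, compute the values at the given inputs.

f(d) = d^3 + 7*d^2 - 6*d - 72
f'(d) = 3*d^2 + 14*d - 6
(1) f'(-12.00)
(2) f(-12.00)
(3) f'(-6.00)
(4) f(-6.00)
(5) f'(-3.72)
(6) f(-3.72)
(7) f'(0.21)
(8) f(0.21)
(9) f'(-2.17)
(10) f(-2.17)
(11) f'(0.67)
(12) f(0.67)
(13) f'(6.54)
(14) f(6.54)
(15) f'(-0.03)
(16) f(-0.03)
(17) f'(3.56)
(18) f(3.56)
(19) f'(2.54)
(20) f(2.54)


(1) = 258.00
(2) = -720.00
(3) = 18.00
(4) = 0.00
(5) = -16.56
(6) = -4.29
(7) = -2.93
(8) = -72.94
(9) = -22.25
(10) = -36.24
(11) = 4.73
(12) = -72.58
(13) = 213.87
(14) = 467.89
(15) = -6.42
(16) = -71.81
(17) = 81.86
(18) = 40.47
(19) = 48.91
(20) = -25.69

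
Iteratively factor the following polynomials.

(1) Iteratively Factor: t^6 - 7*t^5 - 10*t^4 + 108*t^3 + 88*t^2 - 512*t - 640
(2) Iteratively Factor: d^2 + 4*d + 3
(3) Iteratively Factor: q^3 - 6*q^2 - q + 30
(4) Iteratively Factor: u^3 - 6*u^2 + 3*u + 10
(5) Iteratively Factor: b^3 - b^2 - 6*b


(1) = (t - 4)*(t^5 - 3*t^4 - 22*t^3 + 20*t^2 + 168*t + 160) = (t - 4)*(t + 2)*(t^4 - 5*t^3 - 12*t^2 + 44*t + 80) = (t - 4)^2*(t + 2)*(t^3 - t^2 - 16*t - 20) = (t - 5)*(t - 4)^2*(t + 2)*(t^2 + 4*t + 4) = (t - 5)*(t - 4)^2*(t + 2)^2*(t + 2)
(2) = (d + 1)*(d + 3)
(3) = (q - 5)*(q^2 - q - 6) = (q - 5)*(q - 3)*(q + 2)
(4) = (u - 5)*(u^2 - u - 2) = (u - 5)*(u - 2)*(u + 1)
(5) = (b)*(b^2 - b - 6) = b*(b - 3)*(b + 2)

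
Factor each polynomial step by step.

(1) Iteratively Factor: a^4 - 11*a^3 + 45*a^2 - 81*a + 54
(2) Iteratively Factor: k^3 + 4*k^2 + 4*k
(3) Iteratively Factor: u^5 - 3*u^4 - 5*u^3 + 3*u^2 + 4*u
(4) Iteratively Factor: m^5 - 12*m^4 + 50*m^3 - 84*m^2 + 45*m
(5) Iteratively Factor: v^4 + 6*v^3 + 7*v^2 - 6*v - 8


(1) = (a - 2)*(a^3 - 9*a^2 + 27*a - 27) = (a - 3)*(a - 2)*(a^2 - 6*a + 9) = (a - 3)^2*(a - 2)*(a - 3)
(2) = (k + 2)*(k^2 + 2*k) = (k + 2)^2*(k)
(3) = (u)*(u^4 - 3*u^3 - 5*u^2 + 3*u + 4) = u*(u - 1)*(u^3 - 2*u^2 - 7*u - 4) = u*(u - 1)*(u + 1)*(u^2 - 3*u - 4) = u*(u - 1)*(u + 1)^2*(u - 4)
(4) = (m - 5)*(m^4 - 7*m^3 + 15*m^2 - 9*m) = (m - 5)*(m - 1)*(m^3 - 6*m^2 + 9*m) = (m - 5)*(m - 3)*(m - 1)*(m^2 - 3*m) = m*(m - 5)*(m - 3)*(m - 1)*(m - 3)
(5) = (v + 2)*(v^3 + 4*v^2 - v - 4) = (v + 1)*(v + 2)*(v^2 + 3*v - 4) = (v - 1)*(v + 1)*(v + 2)*(v + 4)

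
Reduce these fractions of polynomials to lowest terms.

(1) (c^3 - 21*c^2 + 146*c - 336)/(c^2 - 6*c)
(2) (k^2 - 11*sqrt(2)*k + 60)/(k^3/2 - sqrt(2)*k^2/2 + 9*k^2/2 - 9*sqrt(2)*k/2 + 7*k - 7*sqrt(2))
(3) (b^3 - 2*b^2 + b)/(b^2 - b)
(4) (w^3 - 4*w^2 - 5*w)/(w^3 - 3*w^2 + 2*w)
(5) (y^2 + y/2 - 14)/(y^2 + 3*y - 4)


(1) = (c^2 - 15*c + 56)/c
(2) = (2*k^2 - 22*sqrt(2)*k + 120)/(k^3 + k^2*(9 - sqrt(2)) + k*(14 - 9*sqrt(2)) - 14*sqrt(2))
(3) = b - 1
(4) = (w^2 - 4*w - 5)/(w^2 - 3*w + 2)
(5) = (2*y - 7)/(2*y - 2)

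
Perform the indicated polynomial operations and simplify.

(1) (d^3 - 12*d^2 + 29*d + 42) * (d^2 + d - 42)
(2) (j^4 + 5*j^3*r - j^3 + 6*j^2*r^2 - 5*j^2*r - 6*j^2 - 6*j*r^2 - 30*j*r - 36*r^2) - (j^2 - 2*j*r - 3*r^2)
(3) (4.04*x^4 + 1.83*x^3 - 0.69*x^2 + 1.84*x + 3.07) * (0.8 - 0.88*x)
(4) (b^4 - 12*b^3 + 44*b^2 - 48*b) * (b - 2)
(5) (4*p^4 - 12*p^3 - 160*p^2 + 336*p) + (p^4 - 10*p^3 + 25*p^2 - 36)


(1) = d^5 - 11*d^4 - 25*d^3 + 575*d^2 - 1176*d - 1764
(2) = j^4 + 5*j^3*r - j^3 + 6*j^2*r^2 - 5*j^2*r - 7*j^2 - 6*j*r^2 - 28*j*r - 33*r^2
(3) = -3.5552*x^5 + 1.6216*x^4 + 2.0712*x^3 - 2.1712*x^2 - 1.2296*x + 2.456
(4) = b^5 - 14*b^4 + 68*b^3 - 136*b^2 + 96*b
(5) = 5*p^4 - 22*p^3 - 135*p^2 + 336*p - 36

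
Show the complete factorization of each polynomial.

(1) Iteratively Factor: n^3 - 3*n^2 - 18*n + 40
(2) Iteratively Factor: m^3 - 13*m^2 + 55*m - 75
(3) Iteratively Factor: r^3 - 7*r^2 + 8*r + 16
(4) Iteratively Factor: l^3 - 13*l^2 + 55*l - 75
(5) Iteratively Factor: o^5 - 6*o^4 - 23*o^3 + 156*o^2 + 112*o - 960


(1) = (n + 4)*(n^2 - 7*n + 10) = (n - 2)*(n + 4)*(n - 5)
(2) = (m - 3)*(m^2 - 10*m + 25) = (m - 5)*(m - 3)*(m - 5)
(3) = (r + 1)*(r^2 - 8*r + 16) = (r - 4)*(r + 1)*(r - 4)
(4) = (l - 5)*(l^2 - 8*l + 15) = (l - 5)^2*(l - 3)
(5) = (o + 3)*(o^4 - 9*o^3 + 4*o^2 + 144*o - 320) = (o - 5)*(o + 3)*(o^3 - 4*o^2 - 16*o + 64) = (o - 5)*(o - 4)*(o + 3)*(o^2 - 16) = (o - 5)*(o - 4)^2*(o + 3)*(o + 4)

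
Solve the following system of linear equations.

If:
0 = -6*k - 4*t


Then:
k = -2*t/3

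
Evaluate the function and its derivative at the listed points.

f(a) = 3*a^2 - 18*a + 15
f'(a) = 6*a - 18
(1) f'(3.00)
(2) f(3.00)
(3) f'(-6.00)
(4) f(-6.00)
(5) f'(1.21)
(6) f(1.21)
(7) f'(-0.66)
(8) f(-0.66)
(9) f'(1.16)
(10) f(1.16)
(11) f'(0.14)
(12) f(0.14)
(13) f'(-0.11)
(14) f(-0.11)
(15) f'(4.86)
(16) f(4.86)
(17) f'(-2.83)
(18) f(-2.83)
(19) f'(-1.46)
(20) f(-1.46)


(1) = 0.00
(2) = -12.00
(3) = -54.00
(4) = 231.00
(5) = -10.74
(6) = -2.39
(7) = -21.96
(8) = 28.19
(9) = -11.04
(10) = -1.84
(11) = -17.16
(12) = 12.54
(13) = -18.66
(14) = 17.02
(15) = 11.16
(16) = -1.62
(17) = -34.98
(18) = 89.97
(19) = -26.76
(20) = 47.67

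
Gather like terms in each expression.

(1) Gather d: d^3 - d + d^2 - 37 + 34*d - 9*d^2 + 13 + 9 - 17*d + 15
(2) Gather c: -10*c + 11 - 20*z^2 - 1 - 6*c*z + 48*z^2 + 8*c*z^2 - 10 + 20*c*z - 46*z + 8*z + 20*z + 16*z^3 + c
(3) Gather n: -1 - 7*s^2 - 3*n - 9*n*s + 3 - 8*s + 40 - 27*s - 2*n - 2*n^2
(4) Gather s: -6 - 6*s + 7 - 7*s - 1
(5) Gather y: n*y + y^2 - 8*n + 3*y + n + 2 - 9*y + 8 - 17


(1) = d^3 - 8*d^2 + 16*d
(2) = c*(8*z^2 + 14*z - 9) + 16*z^3 + 28*z^2 - 18*z
(3) = -2*n^2 + n*(-9*s - 5) - 7*s^2 - 35*s + 42
(4) = -13*s
(5) = -7*n + y^2 + y*(n - 6) - 7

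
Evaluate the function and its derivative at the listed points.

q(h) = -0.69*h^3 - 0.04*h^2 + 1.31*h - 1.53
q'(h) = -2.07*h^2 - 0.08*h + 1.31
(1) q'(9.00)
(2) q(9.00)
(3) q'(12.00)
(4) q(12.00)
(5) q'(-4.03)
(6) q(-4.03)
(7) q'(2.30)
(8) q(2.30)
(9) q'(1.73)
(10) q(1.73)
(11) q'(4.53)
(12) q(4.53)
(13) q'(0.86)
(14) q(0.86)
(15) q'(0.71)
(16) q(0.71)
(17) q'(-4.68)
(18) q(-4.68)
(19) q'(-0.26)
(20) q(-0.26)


(1) = -167.08
(2) = -495.99
(3) = -297.73
(4) = -1183.89
(5) = -31.99
(6) = 37.70
(7) = -9.82
(8) = -7.12
(9) = -5.02
(10) = -2.96
(11) = -41.53
(12) = -60.56
(13) = -0.29
(14) = -0.87
(15) = 0.21
(16) = -0.87
(17) = -43.65
(18) = 62.19
(19) = 1.19
(20) = -1.86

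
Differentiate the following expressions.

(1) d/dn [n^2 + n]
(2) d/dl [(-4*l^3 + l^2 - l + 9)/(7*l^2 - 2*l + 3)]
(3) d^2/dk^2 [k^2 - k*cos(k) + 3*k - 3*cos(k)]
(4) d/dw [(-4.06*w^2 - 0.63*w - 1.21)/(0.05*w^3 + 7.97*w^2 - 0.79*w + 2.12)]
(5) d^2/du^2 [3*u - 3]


(1) = 2*n + 1
(2) = (-28*l^4 + 16*l^3 - 31*l^2 - 120*l + 15)/(49*l^4 - 28*l^3 + 46*l^2 - 12*l + 9)
(3) = k*cos(k) + 2*sin(k) + 3*cos(k) + 2
(4) = (0.203*w^4 + 0.063*w^3 + 8.41*w^2 + 2.073*w - 2.2915)/(0.0025*w^6 + 0.797*w^5 + 63.4419*w^4 - 12.3806*w^3 + 34.4169*w^2 - 3.3496*w + 4.4944)
(5) = 0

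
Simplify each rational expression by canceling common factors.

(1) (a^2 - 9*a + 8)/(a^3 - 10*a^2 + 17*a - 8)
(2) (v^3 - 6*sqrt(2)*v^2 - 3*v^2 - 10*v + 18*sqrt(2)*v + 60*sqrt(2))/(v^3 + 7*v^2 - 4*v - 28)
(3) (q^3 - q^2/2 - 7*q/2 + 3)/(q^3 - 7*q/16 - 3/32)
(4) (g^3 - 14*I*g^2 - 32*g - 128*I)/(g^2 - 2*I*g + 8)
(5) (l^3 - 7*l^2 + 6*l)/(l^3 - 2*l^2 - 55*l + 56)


(1) = 1/(a - 1)
(2) = (v^2 + v*(-6*sqrt(2) - 5) + 30*sqrt(2))/(v^2 + 5*v - 14)
(3) = (32*q^3 - 16*q^2 - 112*q + 96)/(32*q^3 - 14*q - 3)
(4) = (g^2 - 16*I*g - 64)/(g - 4*I)
(5) = (l^2 - 6*l)/(l^2 - l - 56)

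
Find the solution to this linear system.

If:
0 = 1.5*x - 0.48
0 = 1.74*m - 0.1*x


Then:
m = 0.02
x = 0.32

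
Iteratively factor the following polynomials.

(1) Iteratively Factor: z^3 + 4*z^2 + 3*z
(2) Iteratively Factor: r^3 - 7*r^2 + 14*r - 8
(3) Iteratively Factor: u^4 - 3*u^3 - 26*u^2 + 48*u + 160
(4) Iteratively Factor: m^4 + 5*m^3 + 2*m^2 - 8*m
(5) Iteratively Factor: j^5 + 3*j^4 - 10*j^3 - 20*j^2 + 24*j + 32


(1) = (z + 3)*(z^2 + z) = (z + 1)*(z + 3)*(z)
(2) = (r - 2)*(r^2 - 5*r + 4) = (r - 4)*(r - 2)*(r - 1)
(3) = (u + 4)*(u^3 - 7*u^2 + 2*u + 40) = (u + 2)*(u + 4)*(u^2 - 9*u + 20) = (u - 4)*(u + 2)*(u + 4)*(u - 5)
(4) = (m)*(m^3 + 5*m^2 + 2*m - 8) = m*(m + 4)*(m^2 + m - 2) = m*(m + 2)*(m + 4)*(m - 1)
(5) = (j - 2)*(j^4 + 5*j^3 - 20*j - 16) = (j - 2)*(j + 1)*(j^3 + 4*j^2 - 4*j - 16) = (j - 2)*(j + 1)*(j + 2)*(j^2 + 2*j - 8) = (j - 2)^2*(j + 1)*(j + 2)*(j + 4)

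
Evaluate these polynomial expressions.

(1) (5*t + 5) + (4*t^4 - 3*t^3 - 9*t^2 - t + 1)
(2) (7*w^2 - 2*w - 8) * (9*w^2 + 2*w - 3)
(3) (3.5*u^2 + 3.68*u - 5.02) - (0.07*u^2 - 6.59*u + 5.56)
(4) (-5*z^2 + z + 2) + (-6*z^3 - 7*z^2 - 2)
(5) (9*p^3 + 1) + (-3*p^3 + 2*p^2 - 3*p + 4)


(1) = 4*t^4 - 3*t^3 - 9*t^2 + 4*t + 6
(2) = 63*w^4 - 4*w^3 - 97*w^2 - 10*w + 24
(3) = 3.43*u^2 + 10.27*u - 10.58
(4) = -6*z^3 - 12*z^2 + z
(5) = 6*p^3 + 2*p^2 - 3*p + 5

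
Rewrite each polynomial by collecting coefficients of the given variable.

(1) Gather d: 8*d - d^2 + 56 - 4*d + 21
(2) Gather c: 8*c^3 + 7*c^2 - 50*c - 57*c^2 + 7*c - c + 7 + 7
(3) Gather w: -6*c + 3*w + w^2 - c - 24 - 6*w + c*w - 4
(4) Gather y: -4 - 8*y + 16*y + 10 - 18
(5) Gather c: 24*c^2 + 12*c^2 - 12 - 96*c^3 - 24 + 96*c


(1) = -d^2 + 4*d + 77
(2) = 8*c^3 - 50*c^2 - 44*c + 14
(3) = -7*c + w^2 + w*(c - 3) - 28
(4) = 8*y - 12
(5) = -96*c^3 + 36*c^2 + 96*c - 36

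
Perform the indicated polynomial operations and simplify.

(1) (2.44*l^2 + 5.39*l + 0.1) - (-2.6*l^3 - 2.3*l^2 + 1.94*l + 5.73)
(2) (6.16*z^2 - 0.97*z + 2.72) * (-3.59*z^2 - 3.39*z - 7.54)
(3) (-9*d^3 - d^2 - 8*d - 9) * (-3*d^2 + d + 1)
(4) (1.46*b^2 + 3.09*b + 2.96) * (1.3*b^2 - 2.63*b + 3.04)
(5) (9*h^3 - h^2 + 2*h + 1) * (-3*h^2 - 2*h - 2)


(1) = 2.6*l^3 + 4.74*l^2 + 3.45*l - 5.63
(2) = -22.1144*z^4 - 17.4001*z^3 - 52.9229*z^2 - 1.907*z - 20.5088
(3) = 27*d^5 - 6*d^4 + 14*d^3 + 18*d^2 - 17*d - 9
(4) = 1.898*b^4 + 0.1772*b^3 + 0.1597*b^2 + 1.6088*b + 8.9984
(5) = -27*h^5 - 15*h^4 - 22*h^3 - 5*h^2 - 6*h - 2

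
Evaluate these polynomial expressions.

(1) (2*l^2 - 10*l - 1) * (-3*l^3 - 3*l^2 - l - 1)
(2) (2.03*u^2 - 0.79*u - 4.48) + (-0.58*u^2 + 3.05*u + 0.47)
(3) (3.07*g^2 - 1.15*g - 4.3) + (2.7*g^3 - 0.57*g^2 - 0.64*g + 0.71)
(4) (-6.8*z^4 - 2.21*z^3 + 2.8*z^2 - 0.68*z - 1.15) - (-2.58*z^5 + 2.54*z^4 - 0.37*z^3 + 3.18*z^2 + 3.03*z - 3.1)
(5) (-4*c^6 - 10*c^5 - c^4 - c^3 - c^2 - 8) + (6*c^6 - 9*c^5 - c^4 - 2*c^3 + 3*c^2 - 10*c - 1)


(1) = -6*l^5 + 24*l^4 + 31*l^3 + 11*l^2 + 11*l + 1
(2) = 1.45*u^2 + 2.26*u - 4.01
(3) = 2.7*g^3 + 2.5*g^2 - 1.79*g - 3.59
(4) = 2.58*z^5 - 9.34*z^4 - 1.84*z^3 - 0.38*z^2 - 3.71*z + 1.95
(5) = 2*c^6 - 19*c^5 - 2*c^4 - 3*c^3 + 2*c^2 - 10*c - 9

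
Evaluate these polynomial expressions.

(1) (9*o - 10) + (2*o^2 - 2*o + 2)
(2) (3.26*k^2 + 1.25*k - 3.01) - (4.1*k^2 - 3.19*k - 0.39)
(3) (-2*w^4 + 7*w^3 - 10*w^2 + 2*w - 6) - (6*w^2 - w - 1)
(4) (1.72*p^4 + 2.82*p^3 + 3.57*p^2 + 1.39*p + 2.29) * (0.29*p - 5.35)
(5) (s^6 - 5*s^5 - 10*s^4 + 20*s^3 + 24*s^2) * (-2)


(1) = 2*o^2 + 7*o - 8
(2) = -0.84*k^2 + 4.44*k - 2.62
(3) = -2*w^4 + 7*w^3 - 16*w^2 + 3*w - 5
(4) = 0.4988*p^5 - 8.3842*p^4 - 14.0517*p^3 - 18.6964*p^2 - 6.7724*p - 12.2515
(5) = -2*s^6 + 10*s^5 + 20*s^4 - 40*s^3 - 48*s^2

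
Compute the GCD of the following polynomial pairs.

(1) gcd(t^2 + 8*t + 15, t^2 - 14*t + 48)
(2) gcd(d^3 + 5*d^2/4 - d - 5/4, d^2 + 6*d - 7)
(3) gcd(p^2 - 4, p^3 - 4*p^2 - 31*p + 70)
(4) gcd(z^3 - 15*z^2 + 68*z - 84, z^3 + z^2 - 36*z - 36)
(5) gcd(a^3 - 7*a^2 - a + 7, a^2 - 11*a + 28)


(1) = gcd((t + 3)*(t + 5), (t - 8)*(t - 6)) = 1
(2) = d - 1
(3) = gcd((p - 2)*(p + 2), (p - 7)*(p - 2)*(p + 5)) = p - 2
(4) = gcd((z - 7)*(z - 6)*(z - 2), (z - 6)*(z + 1)*(z + 6)) = z - 6
(5) = gcd((a - 7)*(a - 1)*(a + 1), (a - 7)*(a - 4)) = a - 7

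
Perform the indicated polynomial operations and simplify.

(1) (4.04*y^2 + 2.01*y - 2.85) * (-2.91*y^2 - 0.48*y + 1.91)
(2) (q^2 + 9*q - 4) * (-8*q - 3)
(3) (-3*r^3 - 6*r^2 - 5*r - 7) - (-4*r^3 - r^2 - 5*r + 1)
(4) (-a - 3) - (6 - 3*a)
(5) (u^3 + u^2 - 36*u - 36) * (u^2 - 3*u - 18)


(1) = -11.7564*y^4 - 7.7883*y^3 + 15.0451*y^2 + 5.2071*y - 5.4435
(2) = -8*q^3 - 75*q^2 + 5*q + 12
(3) = r^3 - 5*r^2 - 8
(4) = 2*a - 9
(5) = u^5 - 2*u^4 - 57*u^3 + 54*u^2 + 756*u + 648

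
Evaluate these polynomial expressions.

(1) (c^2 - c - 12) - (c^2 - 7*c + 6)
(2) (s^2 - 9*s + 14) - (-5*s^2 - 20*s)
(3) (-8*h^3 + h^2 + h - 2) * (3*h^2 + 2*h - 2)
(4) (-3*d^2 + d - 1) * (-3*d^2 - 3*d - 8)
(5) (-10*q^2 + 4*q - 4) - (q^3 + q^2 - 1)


(1) = 6*c - 18
(2) = 6*s^2 + 11*s + 14
(3) = -24*h^5 - 13*h^4 + 21*h^3 - 6*h^2 - 6*h + 4
(4) = 9*d^4 + 6*d^3 + 24*d^2 - 5*d + 8
(5) = -q^3 - 11*q^2 + 4*q - 3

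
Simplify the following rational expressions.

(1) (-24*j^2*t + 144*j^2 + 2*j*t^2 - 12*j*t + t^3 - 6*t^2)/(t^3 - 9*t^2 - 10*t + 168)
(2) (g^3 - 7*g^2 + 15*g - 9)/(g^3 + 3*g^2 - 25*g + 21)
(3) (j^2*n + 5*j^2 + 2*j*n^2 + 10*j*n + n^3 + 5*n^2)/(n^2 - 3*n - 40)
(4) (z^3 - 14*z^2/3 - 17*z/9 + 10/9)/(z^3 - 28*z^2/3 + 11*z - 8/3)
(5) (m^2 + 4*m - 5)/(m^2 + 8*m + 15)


(1) = (-24*j^2 + 2*j*t + t^2)/(t^2 - 3*t - 28)
(2) = (g - 3)/(g + 7)
(3) = (j^2 + 2*j*n + n^2)/(n - 8)
(4) = (3*z^2 - 13*z - 10)/(3*z^2 - 27*z + 24)
(5) = (m - 1)/(m + 3)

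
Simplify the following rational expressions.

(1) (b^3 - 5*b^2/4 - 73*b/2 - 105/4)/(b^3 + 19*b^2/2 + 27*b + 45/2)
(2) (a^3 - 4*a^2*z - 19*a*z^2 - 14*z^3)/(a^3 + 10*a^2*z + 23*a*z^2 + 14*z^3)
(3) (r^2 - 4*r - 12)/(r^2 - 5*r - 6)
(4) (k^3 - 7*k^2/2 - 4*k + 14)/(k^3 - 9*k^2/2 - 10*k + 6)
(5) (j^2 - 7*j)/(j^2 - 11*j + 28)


(1) = (4*b^2 - 25*b - 21)/(4*b^2 + 18*b + 18)
(2) = (a - 7*z)/(a + 7*z)
(3) = (r + 2)/(r + 1)
(4) = (2*k^2 - 11*k + 14)/(2*k^2 - 13*k + 6)
(5) = j/(j - 4)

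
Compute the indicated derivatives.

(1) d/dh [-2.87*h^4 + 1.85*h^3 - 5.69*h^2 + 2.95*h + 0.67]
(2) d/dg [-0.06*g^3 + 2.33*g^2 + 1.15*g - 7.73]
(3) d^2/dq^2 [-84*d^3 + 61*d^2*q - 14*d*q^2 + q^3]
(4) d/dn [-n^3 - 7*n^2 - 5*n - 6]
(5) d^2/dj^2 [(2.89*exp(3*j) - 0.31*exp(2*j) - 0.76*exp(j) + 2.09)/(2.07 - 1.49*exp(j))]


(1) = -11.48*h^3 + 5.55*h^2 - 11.38*h + 2.95
(2) = -0.18*g^2 + 4.66*g + 1.15
(3) = -28*d + 6*q
(4) = -3*n^2 - 14*n - 5
(5) = (-25.664356*exp(4*j) + 98.738128*exp(3*j) - 114.318648*exp(2*j) + 3.017335*exp(j) - 3.189663)*exp(j)/(3.307949*exp(3*j) - 13.786821*exp(2*j) + 19.153503*exp(j) - 8.869743)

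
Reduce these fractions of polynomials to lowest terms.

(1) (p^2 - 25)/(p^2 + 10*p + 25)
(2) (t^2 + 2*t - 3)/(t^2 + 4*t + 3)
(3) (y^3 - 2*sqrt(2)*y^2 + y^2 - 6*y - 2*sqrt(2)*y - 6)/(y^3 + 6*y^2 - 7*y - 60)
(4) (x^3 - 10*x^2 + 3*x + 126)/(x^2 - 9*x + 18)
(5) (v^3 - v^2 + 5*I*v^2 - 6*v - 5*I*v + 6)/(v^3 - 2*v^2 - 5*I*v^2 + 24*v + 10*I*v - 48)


(1) = (p - 5)/(p + 5)
(2) = (t - 1)/(t + 1)
(3) = (y^3 + y^2*(1 - 2*sqrt(2)) + y*(-6 - 2*sqrt(2)) - 6)/(y^3 + 6*y^2 - 7*y - 60)
(4) = (x^2 - 4*x - 21)/(x - 3)
(5) = (v^2 + v*(-1 + 2*I) - 2*I)/(v^2 + v*(-2 - 8*I) + 16*I)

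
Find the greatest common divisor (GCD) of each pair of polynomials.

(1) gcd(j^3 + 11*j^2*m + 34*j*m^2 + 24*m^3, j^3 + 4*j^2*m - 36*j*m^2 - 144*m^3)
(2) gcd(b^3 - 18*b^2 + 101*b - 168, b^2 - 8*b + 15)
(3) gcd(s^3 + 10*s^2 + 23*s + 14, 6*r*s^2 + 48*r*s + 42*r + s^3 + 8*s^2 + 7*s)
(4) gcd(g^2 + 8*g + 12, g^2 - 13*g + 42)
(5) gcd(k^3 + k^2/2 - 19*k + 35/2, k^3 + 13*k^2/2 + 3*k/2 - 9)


(1) = gcd((j + m)*(j + 4*m)*(j + 6*m), (j - 6*m)*(j + 4*m)*(j + 6*m)) = j^2 + 10*j*m + 24*m^2
(2) = b - 3
(3) = s^2 + 8*s + 7
(4) = 1
(5) = gcd((k - 7/2)*(k - 1)*(k + 5), (k - 1)*(k + 3/2)*(k + 6)) = k - 1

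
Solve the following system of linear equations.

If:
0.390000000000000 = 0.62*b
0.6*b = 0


Then:
No Solution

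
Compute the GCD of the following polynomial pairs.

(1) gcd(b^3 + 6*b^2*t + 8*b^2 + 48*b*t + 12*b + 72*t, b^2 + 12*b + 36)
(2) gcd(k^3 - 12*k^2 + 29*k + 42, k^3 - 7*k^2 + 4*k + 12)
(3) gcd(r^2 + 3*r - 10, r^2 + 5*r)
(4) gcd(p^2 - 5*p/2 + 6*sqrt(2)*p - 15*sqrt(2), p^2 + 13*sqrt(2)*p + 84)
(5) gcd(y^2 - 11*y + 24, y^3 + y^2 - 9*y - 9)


(1) = b + 6
(2) = k^2 - 5*k - 6
(3) = r + 5
(4) = gcd((p - 5/2)*(p + 6*sqrt(2)), (p + 6*sqrt(2))*(p + 7*sqrt(2))) = p + 6*sqrt(2)
(5) = y - 3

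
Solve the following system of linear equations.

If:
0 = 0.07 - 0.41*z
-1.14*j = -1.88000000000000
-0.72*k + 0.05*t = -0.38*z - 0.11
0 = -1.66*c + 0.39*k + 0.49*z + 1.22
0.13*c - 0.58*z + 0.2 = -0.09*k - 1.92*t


Then:
c = 0.84
j = 1.65
k = 0.23
t = -0.12
z = 0.17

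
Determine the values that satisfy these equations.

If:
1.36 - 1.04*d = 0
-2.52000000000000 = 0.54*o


Then:
d = 1.31
o = -4.67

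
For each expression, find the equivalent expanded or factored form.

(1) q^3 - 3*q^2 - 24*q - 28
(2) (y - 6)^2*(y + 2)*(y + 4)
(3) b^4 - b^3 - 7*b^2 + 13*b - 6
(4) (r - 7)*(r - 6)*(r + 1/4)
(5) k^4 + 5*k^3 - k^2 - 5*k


(1) = (q - 7)*(q + 2)^2
(2) = y^4 - 6*y^3 - 28*y^2 + 120*y + 288
(3) = (b - 2)*(b - 1)^2*(b + 3)
(4) = r^3 - 51*r^2/4 + 155*r/4 + 21/2
(5) = k*(k - 1)*(k + 1)*(k + 5)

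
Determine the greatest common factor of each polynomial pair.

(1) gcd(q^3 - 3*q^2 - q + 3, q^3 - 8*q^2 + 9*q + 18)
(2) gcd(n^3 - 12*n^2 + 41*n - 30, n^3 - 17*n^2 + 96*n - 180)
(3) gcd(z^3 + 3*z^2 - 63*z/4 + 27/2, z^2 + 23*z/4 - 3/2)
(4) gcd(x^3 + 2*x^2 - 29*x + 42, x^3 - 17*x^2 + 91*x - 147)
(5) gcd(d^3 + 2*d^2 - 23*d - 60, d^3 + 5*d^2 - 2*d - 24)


(1) = gcd((q - 3)*(q - 1)*(q + 1), (q - 6)*(q - 3)*(q + 1)) = q^2 - 2*q - 3
(2) = n^2 - 11*n + 30
(3) = z + 6
(4) = x - 3
(5) = d^2 + 7*d + 12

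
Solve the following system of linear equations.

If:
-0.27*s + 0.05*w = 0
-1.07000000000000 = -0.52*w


Then:
s = 0.38
w = 2.06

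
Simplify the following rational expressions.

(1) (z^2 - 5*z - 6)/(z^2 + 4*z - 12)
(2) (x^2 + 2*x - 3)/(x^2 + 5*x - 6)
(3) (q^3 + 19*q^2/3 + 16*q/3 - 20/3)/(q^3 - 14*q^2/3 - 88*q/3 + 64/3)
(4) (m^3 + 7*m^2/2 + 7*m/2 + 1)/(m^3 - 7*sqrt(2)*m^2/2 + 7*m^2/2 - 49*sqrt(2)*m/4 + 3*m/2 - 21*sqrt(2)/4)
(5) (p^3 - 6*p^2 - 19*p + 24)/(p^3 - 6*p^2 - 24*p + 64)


(1) = (z^2 - 5*z - 6)/(z^2 + 4*z - 12)
(2) = (x + 3)/(x + 6)
(3) = (q^2 + 7*q + 10)/(q^2 - 4*q - 32)
(4) = (8*m^2 + 24*m + 16)/(8*m^2 + m*(24 - 28*sqrt(2)) - 84*sqrt(2))
(5) = (p^2 + 2*p - 3)/(p^2 + 2*p - 8)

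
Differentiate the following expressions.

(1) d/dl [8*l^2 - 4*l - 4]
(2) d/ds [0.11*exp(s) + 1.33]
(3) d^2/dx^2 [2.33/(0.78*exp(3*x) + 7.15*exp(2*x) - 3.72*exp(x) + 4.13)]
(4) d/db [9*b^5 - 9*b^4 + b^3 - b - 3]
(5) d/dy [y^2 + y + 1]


(1) = 16*l - 4
(2) = 0.11*exp(s)
(3) = ((-16.3566*exp(2*x) - 66.638*exp(x) + 8.6676)*(0.78*exp(3*x) + 7.15*exp(2*x) - 3.72*exp(x) + 4.13) + 2.33*(2.34*exp(2*x) + 14.3*exp(x) - 3.72)*(4.68*exp(2*x) + 28.6*exp(x) - 7.44)*exp(x))*exp(x)/(0.78*exp(3*x) + 7.15*exp(2*x) - 3.72*exp(x) + 4.13)^3
(4) = 45*b^4 - 36*b^3 + 3*b^2 - 1
(5) = 2*y + 1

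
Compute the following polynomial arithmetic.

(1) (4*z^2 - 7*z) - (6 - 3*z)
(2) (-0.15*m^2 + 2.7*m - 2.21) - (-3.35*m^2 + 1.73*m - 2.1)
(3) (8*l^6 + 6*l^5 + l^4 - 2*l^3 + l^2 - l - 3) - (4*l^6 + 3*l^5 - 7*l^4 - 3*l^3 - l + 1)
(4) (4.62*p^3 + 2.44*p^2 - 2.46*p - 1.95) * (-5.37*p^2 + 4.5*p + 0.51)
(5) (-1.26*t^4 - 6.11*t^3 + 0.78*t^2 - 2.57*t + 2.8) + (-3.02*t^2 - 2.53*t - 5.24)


(1) = 4*z^2 - 4*z - 6
(2) = 3.2*m^2 + 0.97*m - 0.11
(3) = 4*l^6 + 3*l^5 + 8*l^4 + l^3 + l^2 - 4
(4) = -24.8094*p^5 + 7.6872*p^4 + 26.5464*p^3 + 0.6459*p^2 - 10.0296*p - 0.9945
(5) = -1.26*t^4 - 6.11*t^3 - 2.24*t^2 - 5.1*t - 2.44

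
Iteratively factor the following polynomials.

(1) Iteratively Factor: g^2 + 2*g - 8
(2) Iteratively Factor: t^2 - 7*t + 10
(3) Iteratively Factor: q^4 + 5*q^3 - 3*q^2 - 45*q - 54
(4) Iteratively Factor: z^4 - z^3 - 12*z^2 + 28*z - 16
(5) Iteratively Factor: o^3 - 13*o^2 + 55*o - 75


(1) = (g - 2)*(g + 4)
(2) = (t - 5)*(t - 2)
(3) = (q + 2)*(q^3 + 3*q^2 - 9*q - 27) = (q + 2)*(q + 3)*(q^2 - 9) = (q - 3)*(q + 2)*(q + 3)*(q + 3)
(4) = (z + 4)*(z^3 - 5*z^2 + 8*z - 4) = (z - 1)*(z + 4)*(z^2 - 4*z + 4) = (z - 2)*(z - 1)*(z + 4)*(z - 2)
(5) = (o - 5)*(o^2 - 8*o + 15) = (o - 5)*(o - 3)*(o - 5)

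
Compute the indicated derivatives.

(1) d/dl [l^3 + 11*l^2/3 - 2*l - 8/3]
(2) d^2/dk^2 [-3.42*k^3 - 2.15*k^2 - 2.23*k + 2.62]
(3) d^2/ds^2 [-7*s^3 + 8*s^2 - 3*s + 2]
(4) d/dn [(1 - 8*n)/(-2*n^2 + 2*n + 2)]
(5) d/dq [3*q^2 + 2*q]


(1) = 3*l^2 + 22*l/3 - 2
(2) = -20.52*k - 4.3
(3) = 16 - 42*s
(4) = (8*n^2 - 8*n - (2*n - 1)*(8*n - 1) - 8)/(2*(-n^2 + n + 1)^2)
(5) = 6*q + 2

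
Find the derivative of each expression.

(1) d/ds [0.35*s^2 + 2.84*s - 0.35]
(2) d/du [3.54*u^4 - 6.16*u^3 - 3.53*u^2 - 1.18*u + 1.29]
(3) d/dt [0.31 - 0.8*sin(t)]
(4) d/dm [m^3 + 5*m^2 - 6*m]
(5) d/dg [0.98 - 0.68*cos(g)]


(1) = 0.7*s + 2.84
(2) = 14.16*u^3 - 18.48*u^2 - 7.06*u - 1.18
(3) = -0.8*cos(t)
(4) = 3*m^2 + 10*m - 6
(5) = 0.68*sin(g)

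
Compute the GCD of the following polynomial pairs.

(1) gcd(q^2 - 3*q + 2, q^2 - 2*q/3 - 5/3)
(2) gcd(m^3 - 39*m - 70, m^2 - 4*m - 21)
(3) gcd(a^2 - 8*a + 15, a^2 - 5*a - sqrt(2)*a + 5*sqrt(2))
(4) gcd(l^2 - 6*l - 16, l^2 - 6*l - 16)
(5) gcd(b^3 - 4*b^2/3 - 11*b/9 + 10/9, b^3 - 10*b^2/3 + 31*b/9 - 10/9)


(1) = gcd((q - 2)*(q - 1), (q - 5/3)*(q + 1)) = 1
(2) = m - 7
(3) = gcd((a - 5)*(a - 3), (a - 5)*(a - sqrt(2))) = a - 5
(4) = gcd((l - 8)*(l + 2), (l - 8)*(l + 2)) = l^2 - 6*l - 16
(5) = gcd((b - 5/3)*(b - 2/3)*(b + 1), (b - 5/3)*(b - 1)*(b - 2/3)) = b^2 - 7*b/3 + 10/9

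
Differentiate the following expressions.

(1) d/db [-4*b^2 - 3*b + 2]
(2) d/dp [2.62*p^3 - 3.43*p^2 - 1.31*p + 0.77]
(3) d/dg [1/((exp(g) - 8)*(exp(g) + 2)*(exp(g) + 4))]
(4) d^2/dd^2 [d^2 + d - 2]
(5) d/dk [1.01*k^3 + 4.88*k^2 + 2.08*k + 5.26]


(1) = -8*b - 3
(2) = 7.86*p^2 - 6.86*p - 1.31
(3) = (-(exp(g) - 8)*(exp(g) + 2) - (exp(g) - 8)*(exp(g) + 4) - (exp(g) + 2)*(exp(g) + 4))*exp(g)/((exp(g) - 8)^2*(exp(g) + 2)^2*(exp(g) + 4)^2)
(4) = 2
(5) = 3.03*k^2 + 9.76*k + 2.08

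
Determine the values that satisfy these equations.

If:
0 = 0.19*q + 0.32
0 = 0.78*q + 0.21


Then:
No Solution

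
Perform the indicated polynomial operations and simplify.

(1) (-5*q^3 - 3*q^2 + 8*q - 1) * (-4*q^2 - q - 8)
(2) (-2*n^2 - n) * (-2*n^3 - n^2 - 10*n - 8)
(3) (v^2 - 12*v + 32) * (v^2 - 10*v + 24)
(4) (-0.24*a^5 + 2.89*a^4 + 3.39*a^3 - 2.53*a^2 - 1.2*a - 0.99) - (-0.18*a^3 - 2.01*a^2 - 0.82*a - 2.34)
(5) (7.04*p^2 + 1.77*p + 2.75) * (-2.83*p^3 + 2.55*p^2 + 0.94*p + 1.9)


(1) = 20*q^5 + 17*q^4 + 11*q^3 + 20*q^2 - 63*q + 8
(2) = 4*n^5 + 4*n^4 + 21*n^3 + 26*n^2 + 8*n
(3) = v^4 - 22*v^3 + 176*v^2 - 608*v + 768
(4) = -0.24*a^5 + 2.89*a^4 + 3.57*a^3 - 0.52*a^2 - 0.38*a + 1.35
(5) = -19.9232*p^5 + 12.9429*p^4 + 3.3486*p^3 + 22.0523*p^2 + 5.948*p + 5.225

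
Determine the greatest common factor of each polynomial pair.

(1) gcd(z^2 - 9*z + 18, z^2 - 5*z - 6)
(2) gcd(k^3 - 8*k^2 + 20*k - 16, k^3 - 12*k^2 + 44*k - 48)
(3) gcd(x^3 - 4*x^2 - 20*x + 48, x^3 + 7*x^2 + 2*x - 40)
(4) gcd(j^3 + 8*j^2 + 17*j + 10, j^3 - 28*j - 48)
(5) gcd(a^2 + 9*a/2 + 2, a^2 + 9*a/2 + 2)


(1) = z - 6
(2) = k^2 - 6*k + 8
(3) = x^2 + 2*x - 8
(4) = gcd((j + 1)*(j + 2)*(j + 5), (j - 6)*(j + 2)*(j + 4)) = j + 2
(5) = a^2 + 9*a/2 + 2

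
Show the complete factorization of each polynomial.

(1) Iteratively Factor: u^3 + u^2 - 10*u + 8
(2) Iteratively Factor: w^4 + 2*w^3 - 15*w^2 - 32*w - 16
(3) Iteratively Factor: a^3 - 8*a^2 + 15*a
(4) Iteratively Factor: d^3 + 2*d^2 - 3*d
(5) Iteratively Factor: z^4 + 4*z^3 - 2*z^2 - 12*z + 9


(1) = (u - 1)*(u^2 + 2*u - 8) = (u - 2)*(u - 1)*(u + 4)
(2) = (w + 1)*(w^3 + w^2 - 16*w - 16) = (w - 4)*(w + 1)*(w^2 + 5*w + 4) = (w - 4)*(w + 1)^2*(w + 4)
(3) = (a - 3)*(a^2 - 5*a) = (a - 5)*(a - 3)*(a)
(4) = (d - 1)*(d^2 + 3*d) = (d - 1)*(d + 3)*(d)
(5) = (z - 1)*(z^3 + 5*z^2 + 3*z - 9) = (z - 1)^2*(z^2 + 6*z + 9) = (z - 1)^2*(z + 3)*(z + 3)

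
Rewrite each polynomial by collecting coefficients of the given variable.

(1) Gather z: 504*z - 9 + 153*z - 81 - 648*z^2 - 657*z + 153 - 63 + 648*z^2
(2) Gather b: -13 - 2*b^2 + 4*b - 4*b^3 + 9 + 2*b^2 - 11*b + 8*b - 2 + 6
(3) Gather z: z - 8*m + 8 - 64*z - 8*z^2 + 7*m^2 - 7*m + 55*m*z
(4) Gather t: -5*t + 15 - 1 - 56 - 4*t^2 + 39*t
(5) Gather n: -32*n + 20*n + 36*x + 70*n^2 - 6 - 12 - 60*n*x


(1) = 0
(2) = -4*b^3 + b
(3) = 7*m^2 - 15*m - 8*z^2 + z*(55*m - 63) + 8
(4) = -4*t^2 + 34*t - 42
(5) = 70*n^2 + n*(-60*x - 12) + 36*x - 18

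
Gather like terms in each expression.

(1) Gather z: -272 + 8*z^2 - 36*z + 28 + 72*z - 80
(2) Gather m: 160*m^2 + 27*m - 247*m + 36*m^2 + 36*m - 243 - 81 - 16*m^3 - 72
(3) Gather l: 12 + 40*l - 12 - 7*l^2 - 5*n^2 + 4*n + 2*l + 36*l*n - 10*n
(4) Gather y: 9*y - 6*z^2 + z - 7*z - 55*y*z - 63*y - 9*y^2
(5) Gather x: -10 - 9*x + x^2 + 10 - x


(1) = 8*z^2 + 36*z - 324
(2) = -16*m^3 + 196*m^2 - 184*m - 396
(3) = -7*l^2 + l*(36*n + 42) - 5*n^2 - 6*n
(4) = -9*y^2 + y*(-55*z - 54) - 6*z^2 - 6*z
(5) = x^2 - 10*x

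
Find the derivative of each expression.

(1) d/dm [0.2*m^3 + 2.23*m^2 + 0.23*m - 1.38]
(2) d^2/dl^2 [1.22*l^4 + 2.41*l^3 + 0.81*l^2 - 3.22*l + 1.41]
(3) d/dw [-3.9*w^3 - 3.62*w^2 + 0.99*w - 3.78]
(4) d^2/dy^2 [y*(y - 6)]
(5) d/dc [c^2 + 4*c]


(1) = 0.6*m^2 + 4.46*m + 0.23
(2) = 14.64*l^2 + 14.46*l + 1.62
(3) = -11.7*w^2 - 7.24*w + 0.99
(4) = 2
(5) = 2*c + 4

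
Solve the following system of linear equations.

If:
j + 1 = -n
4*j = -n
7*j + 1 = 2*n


Then:
No Solution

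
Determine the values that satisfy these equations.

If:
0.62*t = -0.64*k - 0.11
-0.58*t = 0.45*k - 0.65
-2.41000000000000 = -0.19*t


Then:
No Solution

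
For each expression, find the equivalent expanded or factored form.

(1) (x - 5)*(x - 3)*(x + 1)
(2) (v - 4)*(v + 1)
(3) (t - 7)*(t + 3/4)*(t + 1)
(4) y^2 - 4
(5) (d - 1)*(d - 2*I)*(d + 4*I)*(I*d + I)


(1) = x^3 - 7*x^2 + 7*x + 15
(2) = v^2 - 3*v - 4
(3) = t^3 - 21*t^2/4 - 23*t/2 - 21/4
(4) = (y - 2)*(y + 2)
(5) = I*d^4 - 2*d^3 + 7*I*d^2 + 2*d - 8*I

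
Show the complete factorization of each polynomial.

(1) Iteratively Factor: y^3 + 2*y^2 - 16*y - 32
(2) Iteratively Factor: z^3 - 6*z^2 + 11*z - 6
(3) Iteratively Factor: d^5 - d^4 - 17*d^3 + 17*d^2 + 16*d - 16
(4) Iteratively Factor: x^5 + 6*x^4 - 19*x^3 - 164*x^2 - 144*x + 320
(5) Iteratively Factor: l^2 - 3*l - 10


(1) = (y + 2)*(y^2 - 16) = (y + 2)*(y + 4)*(y - 4)
(2) = (z - 1)*(z^2 - 5*z + 6) = (z - 3)*(z - 1)*(z - 2)
(3) = (d - 1)*(d^4 - 17*d^2 + 16) = (d - 1)*(d + 4)*(d^3 - 4*d^2 - d + 4) = (d - 4)*(d - 1)*(d + 4)*(d^2 - 1) = (d - 4)*(d - 1)^2*(d + 4)*(d + 1)
(4) = (x + 4)*(x^4 + 2*x^3 - 27*x^2 - 56*x + 80) = (x + 4)^2*(x^3 - 2*x^2 - 19*x + 20) = (x - 1)*(x + 4)^2*(x^2 - x - 20) = (x - 5)*(x - 1)*(x + 4)^2*(x + 4)
(5) = (l - 5)*(l + 2)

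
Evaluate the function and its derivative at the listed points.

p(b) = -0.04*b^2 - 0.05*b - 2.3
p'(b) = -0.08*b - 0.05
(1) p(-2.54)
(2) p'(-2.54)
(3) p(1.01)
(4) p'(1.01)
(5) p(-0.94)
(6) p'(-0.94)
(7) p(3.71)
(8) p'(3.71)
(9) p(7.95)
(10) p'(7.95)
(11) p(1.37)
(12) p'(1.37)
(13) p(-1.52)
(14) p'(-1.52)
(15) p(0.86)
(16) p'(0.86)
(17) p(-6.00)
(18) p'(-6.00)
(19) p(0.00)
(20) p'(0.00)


(1) = -2.43
(2) = 0.15
(3) = -2.39
(4) = -0.13
(5) = -2.29
(6) = 0.03
(7) = -3.04
(8) = -0.35
(9) = -5.23
(10) = -0.69
(11) = -2.44
(12) = -0.16
(13) = -2.32
(14) = 0.07
(15) = -2.37
(16) = -0.12
(17) = -3.44
(18) = 0.43
(19) = -2.30
(20) = -0.05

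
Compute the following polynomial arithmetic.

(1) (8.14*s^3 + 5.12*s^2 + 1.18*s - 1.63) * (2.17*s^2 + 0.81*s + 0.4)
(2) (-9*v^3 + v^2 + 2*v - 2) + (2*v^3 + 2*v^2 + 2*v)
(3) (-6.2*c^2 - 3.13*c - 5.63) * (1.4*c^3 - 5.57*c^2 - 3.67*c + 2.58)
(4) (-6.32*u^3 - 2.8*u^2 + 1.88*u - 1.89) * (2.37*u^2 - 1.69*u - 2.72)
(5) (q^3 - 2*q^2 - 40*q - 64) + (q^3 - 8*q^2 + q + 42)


(1) = 17.6638*s^5 + 17.7038*s^4 + 9.9638*s^3 - 0.5333*s^2 - 0.8483*s - 0.652
(2) = -7*v^3 + 3*v^2 + 4*v - 2
(3) = -8.68*c^5 + 30.152*c^4 + 32.3061*c^3 + 26.8502*c^2 + 12.5867*c - 14.5254
(4) = -14.9784*u^5 + 4.0448*u^4 + 26.378*u^3 - 0.0405*u^2 - 1.9195*u + 5.1408
(5) = 2*q^3 - 10*q^2 - 39*q - 22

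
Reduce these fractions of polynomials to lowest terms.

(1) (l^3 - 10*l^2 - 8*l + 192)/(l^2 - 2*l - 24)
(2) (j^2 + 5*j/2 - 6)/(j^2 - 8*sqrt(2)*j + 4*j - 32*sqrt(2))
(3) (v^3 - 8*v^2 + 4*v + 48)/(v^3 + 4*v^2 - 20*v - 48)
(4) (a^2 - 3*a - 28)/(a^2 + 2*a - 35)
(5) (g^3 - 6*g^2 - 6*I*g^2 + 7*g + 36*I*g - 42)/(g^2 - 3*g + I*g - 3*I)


(1) = l - 8
(2) = (2*j - 3)/(2*j - 16*sqrt(2))
(3) = (v - 6)/(v + 6)
(4) = (a^2 - 3*a - 28)/(a^2 + 2*a - 35)
(5) = (g^2 + g*(-6 - 7*I) + 42*I)/(g - 3)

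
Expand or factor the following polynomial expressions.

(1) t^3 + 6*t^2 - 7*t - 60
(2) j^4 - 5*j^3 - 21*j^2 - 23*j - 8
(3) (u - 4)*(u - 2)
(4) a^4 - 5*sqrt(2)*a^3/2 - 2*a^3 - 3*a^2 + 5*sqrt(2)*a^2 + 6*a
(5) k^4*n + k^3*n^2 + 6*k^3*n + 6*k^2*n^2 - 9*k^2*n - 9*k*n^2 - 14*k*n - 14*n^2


(1) = (t - 3)*(t + 4)*(t + 5)
(2) = (j - 8)*(j + 1)^3
(3) = u^2 - 6*u + 8
(4) = a*(a - 2)*(a - 3*sqrt(2))*(a + sqrt(2)/2)
(5) = (k - 2)*(k + 7)*(k + n)*(k*n + n)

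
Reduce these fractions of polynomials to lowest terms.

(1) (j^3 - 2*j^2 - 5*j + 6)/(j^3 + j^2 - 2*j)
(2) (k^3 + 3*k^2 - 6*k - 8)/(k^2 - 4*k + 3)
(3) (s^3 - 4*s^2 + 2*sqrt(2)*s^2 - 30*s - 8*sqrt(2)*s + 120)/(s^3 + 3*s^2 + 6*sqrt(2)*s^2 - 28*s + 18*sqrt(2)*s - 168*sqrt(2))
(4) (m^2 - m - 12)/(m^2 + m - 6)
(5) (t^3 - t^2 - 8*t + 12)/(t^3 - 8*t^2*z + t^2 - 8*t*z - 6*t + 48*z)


(1) = (j - 3)/j
(2) = (k^3 + 3*k^2 - 6*k - 8)/(k^2 - 4*k + 3)
(3) = (s^2 + 2*sqrt(2)*s - 30)/(s^2 + s*(7 + 6*sqrt(2)) + 42*sqrt(2))
(4) = (m - 4)/(m - 2)
(5) = (2 - t)/(-t + 8*z)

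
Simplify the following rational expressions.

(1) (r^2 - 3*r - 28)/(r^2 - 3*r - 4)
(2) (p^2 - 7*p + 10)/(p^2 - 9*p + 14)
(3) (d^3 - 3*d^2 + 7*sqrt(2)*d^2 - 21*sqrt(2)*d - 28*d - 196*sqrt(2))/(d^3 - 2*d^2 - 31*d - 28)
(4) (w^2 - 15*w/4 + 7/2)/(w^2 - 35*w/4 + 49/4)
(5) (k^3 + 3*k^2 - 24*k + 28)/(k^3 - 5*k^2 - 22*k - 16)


(1) = (r^2 - 3*r - 28)/(r^2 - 3*r - 4)
(2) = (p - 5)/(p - 7)
(3) = (d + 7*sqrt(2))/(d + 1)
(4) = (w - 2)/(w - 7)
(5) = (k^3 + 3*k^2 - 24*k + 28)/(k^3 - 5*k^2 - 22*k - 16)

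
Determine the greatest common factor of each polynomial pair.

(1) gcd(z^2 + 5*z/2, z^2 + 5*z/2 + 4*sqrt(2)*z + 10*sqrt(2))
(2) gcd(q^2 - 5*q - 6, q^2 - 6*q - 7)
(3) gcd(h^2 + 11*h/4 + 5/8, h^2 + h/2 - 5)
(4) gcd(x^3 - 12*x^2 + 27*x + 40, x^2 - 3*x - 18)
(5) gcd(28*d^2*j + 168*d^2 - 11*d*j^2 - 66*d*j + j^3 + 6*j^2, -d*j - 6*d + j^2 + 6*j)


(1) = gcd(z*(z + 5/2), (z + 5/2)*(z + 4*sqrt(2))) = z + 5/2
(2) = gcd((q - 6)*(q + 1), (q - 7)*(q + 1)) = q + 1
(3) = h + 5/2
(4) = 1
(5) = gcd((-7*d + j)*(-4*d + j)*(j + 6), (-d + j)*(j + 6)) = j + 6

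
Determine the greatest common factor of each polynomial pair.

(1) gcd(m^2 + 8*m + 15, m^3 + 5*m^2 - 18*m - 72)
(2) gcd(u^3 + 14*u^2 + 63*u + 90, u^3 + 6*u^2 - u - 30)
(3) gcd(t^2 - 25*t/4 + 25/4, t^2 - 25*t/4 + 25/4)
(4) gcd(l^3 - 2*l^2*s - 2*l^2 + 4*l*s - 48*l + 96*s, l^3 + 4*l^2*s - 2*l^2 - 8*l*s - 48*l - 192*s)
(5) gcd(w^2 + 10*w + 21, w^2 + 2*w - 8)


(1) = m + 3
(2) = u^2 + 8*u + 15
(3) = t^2 - 25*t/4 + 25/4
(4) = l^2 - 2*l - 48
(5) = 1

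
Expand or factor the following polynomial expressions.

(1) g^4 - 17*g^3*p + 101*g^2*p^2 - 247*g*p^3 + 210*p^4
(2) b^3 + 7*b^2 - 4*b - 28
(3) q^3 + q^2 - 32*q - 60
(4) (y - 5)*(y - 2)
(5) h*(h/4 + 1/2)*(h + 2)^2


(1) = (g - 7*p)*(g - 5*p)*(g - 3*p)*(g - 2*p)
(2) = (b - 2)*(b + 2)*(b + 7)
(3) = (q - 6)*(q + 2)*(q + 5)
(4) = y^2 - 7*y + 10
(5) = h^4/4 + 3*h^3/2 + 3*h^2 + 2*h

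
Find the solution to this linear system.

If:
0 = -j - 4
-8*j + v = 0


Then:
j = -4
v = -32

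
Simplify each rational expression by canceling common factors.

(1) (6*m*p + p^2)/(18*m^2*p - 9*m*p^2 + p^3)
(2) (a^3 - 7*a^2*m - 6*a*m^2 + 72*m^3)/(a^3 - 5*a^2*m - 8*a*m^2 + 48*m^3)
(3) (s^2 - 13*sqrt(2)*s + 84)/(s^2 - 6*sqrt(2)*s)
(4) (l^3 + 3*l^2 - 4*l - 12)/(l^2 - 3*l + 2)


(1) = (6*m + p)/(18*m^2 - 9*m*p + p^2)
(2) = (a - 6*m)/(a - 4*m)
(3) = (s - 7*sqrt(2))/s
(4) = (l^2 + 5*l + 6)/(l - 1)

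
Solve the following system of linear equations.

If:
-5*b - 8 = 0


Then:
b = -8/5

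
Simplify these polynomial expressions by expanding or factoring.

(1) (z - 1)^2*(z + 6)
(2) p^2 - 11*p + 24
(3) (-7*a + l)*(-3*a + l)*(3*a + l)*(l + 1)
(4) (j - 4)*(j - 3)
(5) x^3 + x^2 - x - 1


(1) = z^3 + 4*z^2 - 11*z + 6
(2) = (p - 8)*(p - 3)
(3) = 63*a^3*l + 63*a^3 - 9*a^2*l^2 - 9*a^2*l - 7*a*l^3 - 7*a*l^2 + l^4 + l^3
(4) = j^2 - 7*j + 12
(5) = (x - 1)*(x + 1)^2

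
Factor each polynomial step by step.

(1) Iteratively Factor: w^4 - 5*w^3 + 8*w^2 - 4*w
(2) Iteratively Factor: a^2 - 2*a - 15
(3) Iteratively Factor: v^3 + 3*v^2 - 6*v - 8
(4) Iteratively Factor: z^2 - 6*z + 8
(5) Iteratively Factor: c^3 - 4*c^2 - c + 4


(1) = (w)*(w^3 - 5*w^2 + 8*w - 4) = w*(w - 2)*(w^2 - 3*w + 2) = w*(w - 2)*(w - 1)*(w - 2)
(2) = (a + 3)*(a - 5)
(3) = (v + 4)*(v^2 - v - 2) = (v + 1)*(v + 4)*(v - 2)
(4) = (z - 2)*(z - 4)
(5) = (c + 1)*(c^2 - 5*c + 4) = (c - 1)*(c + 1)*(c - 4)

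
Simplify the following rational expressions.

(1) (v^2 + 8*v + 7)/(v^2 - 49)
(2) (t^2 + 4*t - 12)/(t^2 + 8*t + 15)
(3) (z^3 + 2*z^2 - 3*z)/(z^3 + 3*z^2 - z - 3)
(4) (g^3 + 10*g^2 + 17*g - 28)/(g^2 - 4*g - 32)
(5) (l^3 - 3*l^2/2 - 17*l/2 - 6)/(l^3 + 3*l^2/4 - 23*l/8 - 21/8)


(1) = (v + 1)/(v - 7)
(2) = (t^2 + 4*t - 12)/(t^2 + 8*t + 15)
(3) = z/(z + 1)
(4) = (g^2 + 6*g - 7)/(g - 8)
(5) = (4*l - 16)/(4*l - 7)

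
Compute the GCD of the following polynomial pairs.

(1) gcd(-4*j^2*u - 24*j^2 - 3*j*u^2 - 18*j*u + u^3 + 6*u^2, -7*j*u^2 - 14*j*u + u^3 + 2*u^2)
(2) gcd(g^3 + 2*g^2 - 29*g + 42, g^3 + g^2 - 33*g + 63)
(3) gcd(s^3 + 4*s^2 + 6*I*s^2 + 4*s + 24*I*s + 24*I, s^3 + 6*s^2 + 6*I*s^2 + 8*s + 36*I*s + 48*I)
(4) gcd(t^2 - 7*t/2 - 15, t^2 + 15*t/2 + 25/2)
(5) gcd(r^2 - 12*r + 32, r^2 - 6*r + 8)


(1) = 1
(2) = gcd((g - 3)*(g - 2)*(g + 7), (g - 3)^2*(g + 7)) = g^2 + 4*g - 21
(3) = gcd((s + 2)^2*(s + 6*I), (s + 2)*(s + 4)*(s + 6*I)) = s^2 + s*(2 + 6*I) + 12*I
(4) = gcd((t - 6)*(t + 5/2), (t + 5/2)*(t + 5)) = t + 5/2
(5) = gcd((r - 8)*(r - 4), (r - 4)*(r - 2)) = r - 4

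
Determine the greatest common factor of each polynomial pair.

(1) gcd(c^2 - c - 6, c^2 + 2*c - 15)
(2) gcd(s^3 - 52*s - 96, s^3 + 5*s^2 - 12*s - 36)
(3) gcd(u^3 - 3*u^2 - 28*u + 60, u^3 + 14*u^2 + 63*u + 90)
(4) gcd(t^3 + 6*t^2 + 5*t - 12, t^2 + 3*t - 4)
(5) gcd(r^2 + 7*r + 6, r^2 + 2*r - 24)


(1) = gcd((c - 3)*(c + 2), (c - 3)*(c + 5)) = c - 3
(2) = gcd((s - 8)*(s + 2)*(s + 6), (s - 3)*(s + 2)*(s + 6)) = s^2 + 8*s + 12
(3) = u + 5
(4) = t^2 + 3*t - 4
(5) = gcd((r + 1)*(r + 6), (r - 4)*(r + 6)) = r + 6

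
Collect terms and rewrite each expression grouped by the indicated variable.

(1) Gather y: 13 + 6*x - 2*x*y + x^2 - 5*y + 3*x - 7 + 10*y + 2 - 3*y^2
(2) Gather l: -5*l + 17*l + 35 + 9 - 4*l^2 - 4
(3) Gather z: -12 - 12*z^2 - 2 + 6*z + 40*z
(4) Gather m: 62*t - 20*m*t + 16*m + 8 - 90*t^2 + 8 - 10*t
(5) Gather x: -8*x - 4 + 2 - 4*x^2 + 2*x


(1) = x^2 + 9*x - 3*y^2 + y*(5 - 2*x) + 8
(2) = -4*l^2 + 12*l + 40
(3) = -12*z^2 + 46*z - 14
(4) = m*(16 - 20*t) - 90*t^2 + 52*t + 16
(5) = -4*x^2 - 6*x - 2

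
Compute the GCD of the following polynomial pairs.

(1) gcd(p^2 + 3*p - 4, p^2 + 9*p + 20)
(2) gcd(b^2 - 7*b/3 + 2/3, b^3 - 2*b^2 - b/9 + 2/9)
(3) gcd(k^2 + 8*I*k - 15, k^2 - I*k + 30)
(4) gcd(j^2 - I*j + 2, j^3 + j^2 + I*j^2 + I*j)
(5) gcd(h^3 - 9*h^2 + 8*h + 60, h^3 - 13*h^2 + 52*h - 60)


(1) = p + 4
(2) = b^2 - 7*b/3 + 2/3
(3) = gcd((k + 3*I)*(k + 5*I), (k - 6*I)*(k + 5*I)) = k + 5*I
(4) = j + I
(5) = h^2 - 11*h + 30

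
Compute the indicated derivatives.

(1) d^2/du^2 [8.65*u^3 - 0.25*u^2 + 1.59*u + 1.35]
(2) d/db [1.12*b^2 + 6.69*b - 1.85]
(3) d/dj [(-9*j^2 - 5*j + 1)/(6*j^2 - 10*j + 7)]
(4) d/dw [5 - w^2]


(1) = 51.9*u - 0.5
(2) = 2.24*b + 6.69
(3) = (120*j^2 - 138*j - 25)/(36*j^4 - 120*j^3 + 184*j^2 - 140*j + 49)
(4) = -2*w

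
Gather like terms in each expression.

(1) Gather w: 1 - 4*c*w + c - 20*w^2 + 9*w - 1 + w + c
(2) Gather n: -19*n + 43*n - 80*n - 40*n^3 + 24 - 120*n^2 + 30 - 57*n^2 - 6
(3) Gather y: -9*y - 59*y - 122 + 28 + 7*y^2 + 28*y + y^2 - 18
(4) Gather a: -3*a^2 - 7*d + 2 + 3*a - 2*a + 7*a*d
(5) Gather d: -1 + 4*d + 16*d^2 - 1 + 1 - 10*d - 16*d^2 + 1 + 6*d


(1) = 2*c - 20*w^2 + w*(10 - 4*c)
(2) = -40*n^3 - 177*n^2 - 56*n + 48
(3) = 8*y^2 - 40*y - 112
(4) = -3*a^2 + a*(7*d + 1) - 7*d + 2
(5) = 0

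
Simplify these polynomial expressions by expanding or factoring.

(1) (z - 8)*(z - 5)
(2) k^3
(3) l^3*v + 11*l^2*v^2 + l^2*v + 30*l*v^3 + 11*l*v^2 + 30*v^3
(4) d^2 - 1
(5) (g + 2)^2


(1) = z^2 - 13*z + 40
(2) = k^3
(3) = (l + 5*v)*(l + 6*v)*(l*v + v)
(4) = (d - 1)*(d + 1)
(5) = g^2 + 4*g + 4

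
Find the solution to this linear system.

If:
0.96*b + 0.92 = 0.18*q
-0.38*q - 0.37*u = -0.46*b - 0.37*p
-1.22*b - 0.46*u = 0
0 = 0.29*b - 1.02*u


Then:
b = 0.00
p = 5.25
q = 5.11
u = 0.00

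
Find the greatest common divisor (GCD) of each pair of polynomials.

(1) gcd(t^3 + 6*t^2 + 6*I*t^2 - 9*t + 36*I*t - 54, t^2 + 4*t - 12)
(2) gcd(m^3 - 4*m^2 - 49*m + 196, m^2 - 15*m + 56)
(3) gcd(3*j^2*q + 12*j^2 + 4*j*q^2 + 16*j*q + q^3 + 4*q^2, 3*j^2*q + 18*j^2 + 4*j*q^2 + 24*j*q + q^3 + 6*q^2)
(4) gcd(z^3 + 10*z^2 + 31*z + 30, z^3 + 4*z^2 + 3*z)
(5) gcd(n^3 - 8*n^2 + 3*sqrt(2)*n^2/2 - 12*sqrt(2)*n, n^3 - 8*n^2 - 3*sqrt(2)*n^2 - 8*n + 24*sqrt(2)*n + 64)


(1) = t + 6
(2) = m - 7
(3) = 3*j^2 + 4*j*q + q^2
(4) = gcd((z + 2)*(z + 3)*(z + 5), z*(z + 1)*(z + 3)) = z + 3
(5) = n - 8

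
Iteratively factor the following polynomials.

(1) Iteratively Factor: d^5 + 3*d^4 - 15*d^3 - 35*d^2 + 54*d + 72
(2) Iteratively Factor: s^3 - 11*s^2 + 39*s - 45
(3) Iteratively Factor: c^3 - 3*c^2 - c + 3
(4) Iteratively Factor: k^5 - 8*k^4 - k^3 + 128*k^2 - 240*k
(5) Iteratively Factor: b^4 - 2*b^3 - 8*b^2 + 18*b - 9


(1) = (d - 2)*(d^4 + 5*d^3 - 5*d^2 - 45*d - 36) = (d - 2)*(d + 4)*(d^3 + d^2 - 9*d - 9) = (d - 2)*(d + 1)*(d + 4)*(d^2 - 9) = (d - 2)*(d + 1)*(d + 3)*(d + 4)*(d - 3)
(2) = (s - 5)*(s^2 - 6*s + 9) = (s - 5)*(s - 3)*(s - 3)
(3) = (c - 1)*(c^2 - 2*c - 3) = (c - 3)*(c - 1)*(c + 1)
(4) = (k - 4)*(k^4 - 4*k^3 - 17*k^2 + 60*k) = (k - 4)*(k - 3)*(k^3 - k^2 - 20*k) = (k - 5)*(k - 4)*(k - 3)*(k^2 + 4*k) = (k - 5)*(k - 4)*(k - 3)*(k + 4)*(k)
(5) = (b - 1)*(b^3 - b^2 - 9*b + 9) = (b - 1)^2*(b^2 - 9) = (b - 3)*(b - 1)^2*(b + 3)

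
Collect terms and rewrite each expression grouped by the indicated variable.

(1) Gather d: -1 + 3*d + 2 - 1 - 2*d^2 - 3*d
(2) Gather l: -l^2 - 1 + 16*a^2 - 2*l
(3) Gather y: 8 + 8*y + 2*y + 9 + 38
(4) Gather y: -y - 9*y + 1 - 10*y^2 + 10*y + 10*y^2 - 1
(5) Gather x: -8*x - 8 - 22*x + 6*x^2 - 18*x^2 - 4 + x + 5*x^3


(1) = -2*d^2
(2) = 16*a^2 - l^2 - 2*l - 1
(3) = 10*y + 55
(4) = 0
(5) = 5*x^3 - 12*x^2 - 29*x - 12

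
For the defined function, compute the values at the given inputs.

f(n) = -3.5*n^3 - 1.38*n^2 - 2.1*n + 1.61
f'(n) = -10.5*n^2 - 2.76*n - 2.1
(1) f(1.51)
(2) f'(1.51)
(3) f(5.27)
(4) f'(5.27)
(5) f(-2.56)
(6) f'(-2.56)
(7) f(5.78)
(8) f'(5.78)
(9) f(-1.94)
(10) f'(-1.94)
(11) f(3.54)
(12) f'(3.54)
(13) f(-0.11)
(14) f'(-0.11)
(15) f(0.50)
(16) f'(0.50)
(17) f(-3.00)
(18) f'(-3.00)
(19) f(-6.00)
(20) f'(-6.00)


(1) = -16.76
(2) = -30.21
(3) = -560.05
(4) = -308.26
(5) = 56.66
(6) = -63.85
(7) = -732.48
(8) = -368.84
(9) = 26.05
(10) = -36.26
(11) = -178.38
(12) = -143.45
(13) = 1.83
(14) = -1.92
(15) = -0.22
(16) = -6.10
(17) = 89.99
(18) = -88.32
(19) = 720.53
(20) = -363.54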